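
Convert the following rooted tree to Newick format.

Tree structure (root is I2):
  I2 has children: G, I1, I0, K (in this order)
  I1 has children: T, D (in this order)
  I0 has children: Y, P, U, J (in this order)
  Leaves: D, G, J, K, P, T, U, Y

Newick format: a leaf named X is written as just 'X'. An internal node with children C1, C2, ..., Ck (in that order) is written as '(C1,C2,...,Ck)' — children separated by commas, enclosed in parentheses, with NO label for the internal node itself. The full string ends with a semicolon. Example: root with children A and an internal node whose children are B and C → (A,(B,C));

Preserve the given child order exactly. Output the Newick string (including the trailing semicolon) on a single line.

Answer: (G,(T,D),(Y,P,U,J),K);

Derivation:
internal I2 with children ['G', 'I1', 'I0', 'K']
  leaf 'G' → 'G'
  internal I1 with children ['T', 'D']
    leaf 'T' → 'T'
    leaf 'D' → 'D'
  → '(T,D)'
  internal I0 with children ['Y', 'P', 'U', 'J']
    leaf 'Y' → 'Y'
    leaf 'P' → 'P'
    leaf 'U' → 'U'
    leaf 'J' → 'J'
  → '(Y,P,U,J)'
  leaf 'K' → 'K'
→ '(G,(T,D),(Y,P,U,J),K)'
Final: (G,(T,D),(Y,P,U,J),K);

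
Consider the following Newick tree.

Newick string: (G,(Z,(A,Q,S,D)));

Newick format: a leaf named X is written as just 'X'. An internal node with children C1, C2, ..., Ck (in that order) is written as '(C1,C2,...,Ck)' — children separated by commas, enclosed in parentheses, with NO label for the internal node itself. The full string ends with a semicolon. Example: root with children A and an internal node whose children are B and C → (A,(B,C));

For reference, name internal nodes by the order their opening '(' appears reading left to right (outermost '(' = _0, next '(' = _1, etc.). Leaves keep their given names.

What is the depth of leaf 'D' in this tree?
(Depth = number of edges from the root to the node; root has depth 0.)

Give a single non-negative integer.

Answer: 3

Derivation:
Newick: (G,(Z,(A,Q,S,D)));
Naming internals by '(' encounter order: outermost '(' = _0, next = _1, ...
Query node: D
Path from root: _0 -> _1 -> _2 -> D
Depth of D: 3 (number of edges from root)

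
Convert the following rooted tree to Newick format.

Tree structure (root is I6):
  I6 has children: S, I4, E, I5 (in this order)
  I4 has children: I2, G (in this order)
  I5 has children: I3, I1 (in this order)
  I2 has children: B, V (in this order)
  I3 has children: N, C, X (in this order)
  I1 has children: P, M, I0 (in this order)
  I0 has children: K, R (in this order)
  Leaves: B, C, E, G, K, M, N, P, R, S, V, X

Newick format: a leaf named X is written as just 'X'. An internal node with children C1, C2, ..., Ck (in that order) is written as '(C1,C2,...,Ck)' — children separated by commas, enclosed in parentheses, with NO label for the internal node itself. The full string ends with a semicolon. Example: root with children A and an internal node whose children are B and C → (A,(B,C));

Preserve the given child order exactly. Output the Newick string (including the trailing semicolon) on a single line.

internal I6 with children ['S', 'I4', 'E', 'I5']
  leaf 'S' → 'S'
  internal I4 with children ['I2', 'G']
    internal I2 with children ['B', 'V']
      leaf 'B' → 'B'
      leaf 'V' → 'V'
    → '(B,V)'
    leaf 'G' → 'G'
  → '((B,V),G)'
  leaf 'E' → 'E'
  internal I5 with children ['I3', 'I1']
    internal I3 with children ['N', 'C', 'X']
      leaf 'N' → 'N'
      leaf 'C' → 'C'
      leaf 'X' → 'X'
    → '(N,C,X)'
    internal I1 with children ['P', 'M', 'I0']
      leaf 'P' → 'P'
      leaf 'M' → 'M'
      internal I0 with children ['K', 'R']
        leaf 'K' → 'K'
        leaf 'R' → 'R'
      → '(K,R)'
    → '(P,M,(K,R))'
  → '((N,C,X),(P,M,(K,R)))'
→ '(S,((B,V),G),E,((N,C,X),(P,M,(K,R))))'
Final: (S,((B,V),G),E,((N,C,X),(P,M,(K,R))));

Answer: (S,((B,V),G),E,((N,C,X),(P,M,(K,R))));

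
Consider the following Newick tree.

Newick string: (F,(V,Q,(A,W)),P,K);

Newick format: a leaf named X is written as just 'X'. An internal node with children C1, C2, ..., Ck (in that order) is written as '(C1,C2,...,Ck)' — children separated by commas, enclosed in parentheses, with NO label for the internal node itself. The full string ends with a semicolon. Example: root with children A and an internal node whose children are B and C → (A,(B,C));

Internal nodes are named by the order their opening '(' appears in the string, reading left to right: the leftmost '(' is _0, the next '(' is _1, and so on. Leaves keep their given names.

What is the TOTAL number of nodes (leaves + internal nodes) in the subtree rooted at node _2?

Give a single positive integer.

Answer: 3

Derivation:
Newick: (F,(V,Q,(A,W)),P,K);
Locate _2: it is the '(' at position 8 (the 3rd '(' reading left to right).
Query: subtree rooted at _2
_2: subtree_size = 1 + 2
  A: subtree_size = 1 + 0
  W: subtree_size = 1 + 0
Total subtree size of _2: 3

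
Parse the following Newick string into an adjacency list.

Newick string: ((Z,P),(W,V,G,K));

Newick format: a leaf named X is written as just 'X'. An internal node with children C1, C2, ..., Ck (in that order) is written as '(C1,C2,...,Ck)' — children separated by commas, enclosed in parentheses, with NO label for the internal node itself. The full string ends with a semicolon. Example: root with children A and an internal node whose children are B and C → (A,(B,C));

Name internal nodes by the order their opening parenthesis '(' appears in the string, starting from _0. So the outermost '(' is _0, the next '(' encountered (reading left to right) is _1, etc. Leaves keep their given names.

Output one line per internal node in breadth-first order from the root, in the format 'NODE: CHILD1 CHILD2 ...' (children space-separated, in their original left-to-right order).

Input: ((Z,P),(W,V,G,K));
Scanning left-to-right, naming '(' by encounter order:
  pos 0: '(' -> open internal node _0 (depth 1)
  pos 1: '(' -> open internal node _1 (depth 2)
  pos 5: ')' -> close internal node _1 (now at depth 1)
  pos 7: '(' -> open internal node _2 (depth 2)
  pos 15: ')' -> close internal node _2 (now at depth 1)
  pos 16: ')' -> close internal node _0 (now at depth 0)
Total internal nodes: 3
BFS adjacency from root:
  _0: _1 _2
  _1: Z P
  _2: W V G K

Answer: _0: _1 _2
_1: Z P
_2: W V G K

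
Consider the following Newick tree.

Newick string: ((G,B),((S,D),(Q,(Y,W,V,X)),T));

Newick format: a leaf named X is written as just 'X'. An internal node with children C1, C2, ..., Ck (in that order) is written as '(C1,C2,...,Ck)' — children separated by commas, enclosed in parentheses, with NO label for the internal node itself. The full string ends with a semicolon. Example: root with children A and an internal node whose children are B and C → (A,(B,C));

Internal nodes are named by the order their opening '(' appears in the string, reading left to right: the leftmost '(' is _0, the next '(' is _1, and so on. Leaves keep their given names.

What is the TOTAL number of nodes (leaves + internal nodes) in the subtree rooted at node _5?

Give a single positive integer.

Answer: 5

Derivation:
Newick: ((G,B),((S,D),(Q,(Y,W,V,X)),T));
Locate _5: it is the '(' at position 17 (the 6th '(' reading left to right).
Query: subtree rooted at _5
_5: subtree_size = 1 + 4
  Y: subtree_size = 1 + 0
  W: subtree_size = 1 + 0
  V: subtree_size = 1 + 0
  X: subtree_size = 1 + 0
Total subtree size of _5: 5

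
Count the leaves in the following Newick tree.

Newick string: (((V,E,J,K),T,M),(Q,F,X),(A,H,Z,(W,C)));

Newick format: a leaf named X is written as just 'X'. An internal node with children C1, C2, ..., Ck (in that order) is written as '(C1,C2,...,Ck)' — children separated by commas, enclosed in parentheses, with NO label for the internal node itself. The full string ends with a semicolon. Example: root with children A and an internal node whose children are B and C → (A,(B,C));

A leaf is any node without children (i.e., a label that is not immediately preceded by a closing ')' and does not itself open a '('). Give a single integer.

Newick: (((V,E,J,K),T,M),(Q,F,X),(A,H,Z,(W,C)));
Scan left-to-right; a leaf is any maximal label run not followed by '(':
  pos 3: leaf 'V' → count = 1
  pos 5: leaf 'E' → count = 2
  pos 7: leaf 'J' → count = 3
  pos 9: leaf 'K' → count = 4
  pos 12: leaf 'T' → count = 5
  pos 14: leaf 'M' → count = 6
  pos 18: leaf 'Q' → count = 7
  pos 20: leaf 'F' → count = 8
  pos 22: leaf 'X' → count = 9
  pos 26: leaf 'A' → count = 10
  pos 28: leaf 'H' → count = 11
  pos 30: leaf 'Z' → count = 12
  pos 33: leaf 'W' → count = 13
  pos 35: leaf 'C' → count = 14
Total leaves: 14

Answer: 14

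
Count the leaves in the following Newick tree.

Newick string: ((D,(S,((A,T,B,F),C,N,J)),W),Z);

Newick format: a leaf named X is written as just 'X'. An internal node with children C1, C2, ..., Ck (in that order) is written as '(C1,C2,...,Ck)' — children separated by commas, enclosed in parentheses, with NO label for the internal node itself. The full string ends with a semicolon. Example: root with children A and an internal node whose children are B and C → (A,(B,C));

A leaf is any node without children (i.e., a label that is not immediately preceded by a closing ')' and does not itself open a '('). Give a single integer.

Newick: ((D,(S,((A,T,B,F),C,N,J)),W),Z);
Scan left-to-right; a leaf is any maximal label run not followed by '(':
  pos 2: leaf 'D' → count = 1
  pos 5: leaf 'S' → count = 2
  pos 9: leaf 'A' → count = 3
  pos 11: leaf 'T' → count = 4
  pos 13: leaf 'B' → count = 5
  pos 15: leaf 'F' → count = 6
  pos 18: leaf 'C' → count = 7
  pos 20: leaf 'N' → count = 8
  pos 22: leaf 'J' → count = 9
  pos 26: leaf 'W' → count = 10
  pos 29: leaf 'Z' → count = 11
Total leaves: 11

Answer: 11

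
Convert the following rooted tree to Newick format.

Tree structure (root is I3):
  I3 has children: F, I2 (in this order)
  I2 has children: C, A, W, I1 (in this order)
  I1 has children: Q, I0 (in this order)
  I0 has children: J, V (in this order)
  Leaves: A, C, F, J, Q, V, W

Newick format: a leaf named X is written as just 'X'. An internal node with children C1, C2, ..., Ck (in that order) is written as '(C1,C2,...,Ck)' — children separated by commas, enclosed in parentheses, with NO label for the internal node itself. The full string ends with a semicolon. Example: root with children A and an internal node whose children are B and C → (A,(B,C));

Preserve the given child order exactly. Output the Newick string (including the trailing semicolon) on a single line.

Answer: (F,(C,A,W,(Q,(J,V))));

Derivation:
internal I3 with children ['F', 'I2']
  leaf 'F' → 'F'
  internal I2 with children ['C', 'A', 'W', 'I1']
    leaf 'C' → 'C'
    leaf 'A' → 'A'
    leaf 'W' → 'W'
    internal I1 with children ['Q', 'I0']
      leaf 'Q' → 'Q'
      internal I0 with children ['J', 'V']
        leaf 'J' → 'J'
        leaf 'V' → 'V'
      → '(J,V)'
    → '(Q,(J,V))'
  → '(C,A,W,(Q,(J,V)))'
→ '(F,(C,A,W,(Q,(J,V))))'
Final: (F,(C,A,W,(Q,(J,V))));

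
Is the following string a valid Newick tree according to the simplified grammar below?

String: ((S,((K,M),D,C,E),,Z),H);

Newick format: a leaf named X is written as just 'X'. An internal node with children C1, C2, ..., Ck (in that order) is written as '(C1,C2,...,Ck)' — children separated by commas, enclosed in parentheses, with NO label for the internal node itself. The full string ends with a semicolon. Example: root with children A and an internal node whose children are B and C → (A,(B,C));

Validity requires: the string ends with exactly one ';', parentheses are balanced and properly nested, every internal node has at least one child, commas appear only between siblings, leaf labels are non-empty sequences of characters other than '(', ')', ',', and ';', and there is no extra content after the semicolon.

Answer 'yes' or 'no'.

Answer: no

Derivation:
Input: ((S,((K,M),D,C,E),,Z),H);
Paren balance: 4 '(' vs 4 ')' OK
Ends with single ';': True
Full parse: FAILS (empty leaf label at pos 18)
Valid: False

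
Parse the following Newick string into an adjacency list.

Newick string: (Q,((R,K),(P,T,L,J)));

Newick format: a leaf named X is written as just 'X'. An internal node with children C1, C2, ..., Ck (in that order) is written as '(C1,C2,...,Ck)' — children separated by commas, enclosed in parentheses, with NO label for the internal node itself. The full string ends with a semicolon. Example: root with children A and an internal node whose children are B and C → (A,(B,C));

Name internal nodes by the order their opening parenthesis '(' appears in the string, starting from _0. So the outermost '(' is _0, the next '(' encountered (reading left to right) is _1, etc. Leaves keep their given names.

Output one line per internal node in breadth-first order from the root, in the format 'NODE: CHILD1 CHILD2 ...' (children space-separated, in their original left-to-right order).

Answer: _0: Q _1
_1: _2 _3
_2: R K
_3: P T L J

Derivation:
Input: (Q,((R,K),(P,T,L,J)));
Scanning left-to-right, naming '(' by encounter order:
  pos 0: '(' -> open internal node _0 (depth 1)
  pos 3: '(' -> open internal node _1 (depth 2)
  pos 4: '(' -> open internal node _2 (depth 3)
  pos 8: ')' -> close internal node _2 (now at depth 2)
  pos 10: '(' -> open internal node _3 (depth 3)
  pos 18: ')' -> close internal node _3 (now at depth 2)
  pos 19: ')' -> close internal node _1 (now at depth 1)
  pos 20: ')' -> close internal node _0 (now at depth 0)
Total internal nodes: 4
BFS adjacency from root:
  _0: Q _1
  _1: _2 _3
  _2: R K
  _3: P T L J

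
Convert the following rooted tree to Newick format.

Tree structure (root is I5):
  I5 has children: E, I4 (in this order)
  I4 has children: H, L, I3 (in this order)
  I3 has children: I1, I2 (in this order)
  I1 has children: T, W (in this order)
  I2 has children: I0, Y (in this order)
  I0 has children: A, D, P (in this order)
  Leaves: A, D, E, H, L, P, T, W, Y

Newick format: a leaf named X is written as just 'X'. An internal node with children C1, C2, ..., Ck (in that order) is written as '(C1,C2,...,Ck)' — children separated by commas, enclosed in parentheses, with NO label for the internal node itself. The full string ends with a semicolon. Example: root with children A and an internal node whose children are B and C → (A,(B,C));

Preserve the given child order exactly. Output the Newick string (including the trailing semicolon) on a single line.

internal I5 with children ['E', 'I4']
  leaf 'E' → 'E'
  internal I4 with children ['H', 'L', 'I3']
    leaf 'H' → 'H'
    leaf 'L' → 'L'
    internal I3 with children ['I1', 'I2']
      internal I1 with children ['T', 'W']
        leaf 'T' → 'T'
        leaf 'W' → 'W'
      → '(T,W)'
      internal I2 with children ['I0', 'Y']
        internal I0 with children ['A', 'D', 'P']
          leaf 'A' → 'A'
          leaf 'D' → 'D'
          leaf 'P' → 'P'
        → '(A,D,P)'
        leaf 'Y' → 'Y'
      → '((A,D,P),Y)'
    → '((T,W),((A,D,P),Y))'
  → '(H,L,((T,W),((A,D,P),Y)))'
→ '(E,(H,L,((T,W),((A,D,P),Y))))'
Final: (E,(H,L,((T,W),((A,D,P),Y))));

Answer: (E,(H,L,((T,W),((A,D,P),Y))));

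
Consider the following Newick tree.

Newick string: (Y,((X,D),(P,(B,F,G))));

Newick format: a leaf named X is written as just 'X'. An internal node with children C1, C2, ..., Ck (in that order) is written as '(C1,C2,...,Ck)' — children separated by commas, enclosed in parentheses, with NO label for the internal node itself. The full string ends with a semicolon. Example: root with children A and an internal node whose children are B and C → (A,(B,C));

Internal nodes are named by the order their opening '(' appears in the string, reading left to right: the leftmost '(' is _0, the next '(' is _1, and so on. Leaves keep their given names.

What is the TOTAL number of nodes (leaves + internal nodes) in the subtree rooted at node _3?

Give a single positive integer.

Newick: (Y,((X,D),(P,(B,F,G))));
Locate _3: it is the '(' at position 10 (the 4th '(' reading left to right).
Query: subtree rooted at _3
_3: subtree_size = 1 + 5
  P: subtree_size = 1 + 0
  _4: subtree_size = 1 + 3
    B: subtree_size = 1 + 0
    F: subtree_size = 1 + 0
    G: subtree_size = 1 + 0
Total subtree size of _3: 6

Answer: 6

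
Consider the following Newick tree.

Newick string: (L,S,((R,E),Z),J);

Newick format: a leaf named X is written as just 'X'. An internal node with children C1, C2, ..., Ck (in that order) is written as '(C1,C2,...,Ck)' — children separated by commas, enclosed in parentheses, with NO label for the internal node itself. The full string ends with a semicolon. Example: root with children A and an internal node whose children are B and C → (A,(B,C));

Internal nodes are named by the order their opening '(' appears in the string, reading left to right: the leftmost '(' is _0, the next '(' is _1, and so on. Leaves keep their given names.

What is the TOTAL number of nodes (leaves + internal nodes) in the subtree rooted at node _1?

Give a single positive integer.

Answer: 5

Derivation:
Newick: (L,S,((R,E),Z),J);
Locate _1: it is the '(' at position 5 (the 2nd '(' reading left to right).
Query: subtree rooted at _1
_1: subtree_size = 1 + 4
  _2: subtree_size = 1 + 2
    R: subtree_size = 1 + 0
    E: subtree_size = 1 + 0
  Z: subtree_size = 1 + 0
Total subtree size of _1: 5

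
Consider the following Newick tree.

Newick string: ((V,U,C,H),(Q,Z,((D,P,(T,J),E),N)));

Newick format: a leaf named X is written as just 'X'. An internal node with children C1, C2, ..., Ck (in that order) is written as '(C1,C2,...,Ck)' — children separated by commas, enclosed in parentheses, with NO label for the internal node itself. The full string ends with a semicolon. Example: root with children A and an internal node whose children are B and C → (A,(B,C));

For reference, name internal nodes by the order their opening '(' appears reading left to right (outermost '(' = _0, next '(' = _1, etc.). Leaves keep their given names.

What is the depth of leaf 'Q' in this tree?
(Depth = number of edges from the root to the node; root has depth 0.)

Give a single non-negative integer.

Newick: ((V,U,C,H),(Q,Z,((D,P,(T,J),E),N)));
Naming internals by '(' encounter order: outermost '(' = _0, next = _1, ...
Query node: Q
Path from root: _0 -> _2 -> Q
Depth of Q: 2 (number of edges from root)

Answer: 2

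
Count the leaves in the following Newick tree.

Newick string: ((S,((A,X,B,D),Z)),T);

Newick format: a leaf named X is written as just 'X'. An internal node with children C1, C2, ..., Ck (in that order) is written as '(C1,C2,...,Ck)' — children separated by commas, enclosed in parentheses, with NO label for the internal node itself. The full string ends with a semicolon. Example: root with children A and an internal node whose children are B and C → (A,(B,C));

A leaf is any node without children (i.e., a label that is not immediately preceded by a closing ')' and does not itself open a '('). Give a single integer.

Newick: ((S,((A,X,B,D),Z)),T);
Scan left-to-right; a leaf is any maximal label run not followed by '(':
  pos 2: leaf 'S' → count = 1
  pos 6: leaf 'A' → count = 2
  pos 8: leaf 'X' → count = 3
  pos 10: leaf 'B' → count = 4
  pos 12: leaf 'D' → count = 5
  pos 15: leaf 'Z' → count = 6
  pos 19: leaf 'T' → count = 7
Total leaves: 7

Answer: 7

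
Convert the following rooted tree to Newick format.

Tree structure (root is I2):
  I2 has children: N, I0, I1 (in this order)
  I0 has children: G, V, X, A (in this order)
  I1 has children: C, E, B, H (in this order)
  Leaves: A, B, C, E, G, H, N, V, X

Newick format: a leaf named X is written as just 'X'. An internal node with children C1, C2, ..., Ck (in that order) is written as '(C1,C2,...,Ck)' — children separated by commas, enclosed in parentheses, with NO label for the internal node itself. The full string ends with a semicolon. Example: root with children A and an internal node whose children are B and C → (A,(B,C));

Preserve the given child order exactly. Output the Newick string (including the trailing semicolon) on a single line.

Answer: (N,(G,V,X,A),(C,E,B,H));

Derivation:
internal I2 with children ['N', 'I0', 'I1']
  leaf 'N' → 'N'
  internal I0 with children ['G', 'V', 'X', 'A']
    leaf 'G' → 'G'
    leaf 'V' → 'V'
    leaf 'X' → 'X'
    leaf 'A' → 'A'
  → '(G,V,X,A)'
  internal I1 with children ['C', 'E', 'B', 'H']
    leaf 'C' → 'C'
    leaf 'E' → 'E'
    leaf 'B' → 'B'
    leaf 'H' → 'H'
  → '(C,E,B,H)'
→ '(N,(G,V,X,A),(C,E,B,H))'
Final: (N,(G,V,X,A),(C,E,B,H));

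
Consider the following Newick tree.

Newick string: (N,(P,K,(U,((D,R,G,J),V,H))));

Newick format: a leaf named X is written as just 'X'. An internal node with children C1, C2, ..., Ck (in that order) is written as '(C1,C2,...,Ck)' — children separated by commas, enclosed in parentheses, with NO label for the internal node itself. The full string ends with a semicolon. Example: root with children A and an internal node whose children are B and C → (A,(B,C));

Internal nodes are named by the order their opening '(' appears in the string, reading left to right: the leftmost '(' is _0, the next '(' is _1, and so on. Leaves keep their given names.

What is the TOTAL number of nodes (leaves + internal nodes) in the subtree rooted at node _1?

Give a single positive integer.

Newick: (N,(P,K,(U,((D,R,G,J),V,H))));
Locate _1: it is the '(' at position 3 (the 2nd '(' reading left to right).
Query: subtree rooted at _1
_1: subtree_size = 1 + 12
  P: subtree_size = 1 + 0
  K: subtree_size = 1 + 0
  _2: subtree_size = 1 + 9
    U: subtree_size = 1 + 0
    _3: subtree_size = 1 + 7
      _4: subtree_size = 1 + 4
        D: subtree_size = 1 + 0
        R: subtree_size = 1 + 0
        G: subtree_size = 1 + 0
        J: subtree_size = 1 + 0
      V: subtree_size = 1 + 0
      H: subtree_size = 1 + 0
Total subtree size of _1: 13

Answer: 13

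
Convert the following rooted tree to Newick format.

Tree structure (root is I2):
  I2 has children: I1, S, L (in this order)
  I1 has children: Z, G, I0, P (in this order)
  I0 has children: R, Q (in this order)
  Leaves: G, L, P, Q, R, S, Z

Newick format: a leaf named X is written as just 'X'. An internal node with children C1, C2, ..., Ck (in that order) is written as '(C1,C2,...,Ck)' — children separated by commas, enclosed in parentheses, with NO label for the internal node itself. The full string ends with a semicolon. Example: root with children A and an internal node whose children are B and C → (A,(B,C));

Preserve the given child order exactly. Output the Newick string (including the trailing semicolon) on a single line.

Answer: ((Z,G,(R,Q),P),S,L);

Derivation:
internal I2 with children ['I1', 'S', 'L']
  internal I1 with children ['Z', 'G', 'I0', 'P']
    leaf 'Z' → 'Z'
    leaf 'G' → 'G'
    internal I0 with children ['R', 'Q']
      leaf 'R' → 'R'
      leaf 'Q' → 'Q'
    → '(R,Q)'
    leaf 'P' → 'P'
  → '(Z,G,(R,Q),P)'
  leaf 'S' → 'S'
  leaf 'L' → 'L'
→ '((Z,G,(R,Q),P),S,L)'
Final: ((Z,G,(R,Q),P),S,L);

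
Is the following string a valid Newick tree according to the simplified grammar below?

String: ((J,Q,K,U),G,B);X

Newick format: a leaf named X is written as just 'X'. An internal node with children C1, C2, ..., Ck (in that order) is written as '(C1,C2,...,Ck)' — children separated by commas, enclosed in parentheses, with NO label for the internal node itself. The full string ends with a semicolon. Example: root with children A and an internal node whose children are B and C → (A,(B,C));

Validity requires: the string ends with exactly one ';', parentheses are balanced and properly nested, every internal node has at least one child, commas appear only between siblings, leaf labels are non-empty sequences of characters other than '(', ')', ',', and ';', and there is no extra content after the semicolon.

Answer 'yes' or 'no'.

Input: ((J,Q,K,U),G,B);X
Paren balance: 2 '(' vs 2 ')' OK
Ends with single ';': False
Full parse: FAILS (must end with ;)
Valid: False

Answer: no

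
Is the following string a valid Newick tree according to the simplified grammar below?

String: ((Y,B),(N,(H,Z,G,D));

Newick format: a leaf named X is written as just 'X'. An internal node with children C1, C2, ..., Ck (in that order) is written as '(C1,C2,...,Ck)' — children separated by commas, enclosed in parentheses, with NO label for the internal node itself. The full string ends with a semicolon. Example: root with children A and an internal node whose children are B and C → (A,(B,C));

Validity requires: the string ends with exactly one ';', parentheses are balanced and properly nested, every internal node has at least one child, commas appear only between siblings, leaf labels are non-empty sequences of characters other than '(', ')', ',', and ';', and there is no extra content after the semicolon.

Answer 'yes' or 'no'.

Input: ((Y,B),(N,(H,Z,G,D));
Paren balance: 4 '(' vs 3 ')' MISMATCH
Ends with single ';': True
Full parse: FAILS (expected , or ) at pos 20)
Valid: False

Answer: no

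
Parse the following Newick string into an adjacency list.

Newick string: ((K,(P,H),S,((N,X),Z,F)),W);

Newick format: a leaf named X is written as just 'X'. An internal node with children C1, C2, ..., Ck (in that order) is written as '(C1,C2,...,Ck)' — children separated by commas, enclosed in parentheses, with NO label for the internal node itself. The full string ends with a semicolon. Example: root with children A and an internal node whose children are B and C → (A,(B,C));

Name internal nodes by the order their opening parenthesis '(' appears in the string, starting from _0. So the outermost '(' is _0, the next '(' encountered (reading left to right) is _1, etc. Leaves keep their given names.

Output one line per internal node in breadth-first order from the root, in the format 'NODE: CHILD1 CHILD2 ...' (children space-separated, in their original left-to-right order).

Input: ((K,(P,H),S,((N,X),Z,F)),W);
Scanning left-to-right, naming '(' by encounter order:
  pos 0: '(' -> open internal node _0 (depth 1)
  pos 1: '(' -> open internal node _1 (depth 2)
  pos 4: '(' -> open internal node _2 (depth 3)
  pos 8: ')' -> close internal node _2 (now at depth 2)
  pos 12: '(' -> open internal node _3 (depth 3)
  pos 13: '(' -> open internal node _4 (depth 4)
  pos 17: ')' -> close internal node _4 (now at depth 3)
  pos 22: ')' -> close internal node _3 (now at depth 2)
  pos 23: ')' -> close internal node _1 (now at depth 1)
  pos 26: ')' -> close internal node _0 (now at depth 0)
Total internal nodes: 5
BFS adjacency from root:
  _0: _1 W
  _1: K _2 S _3
  _2: P H
  _3: _4 Z F
  _4: N X

Answer: _0: _1 W
_1: K _2 S _3
_2: P H
_3: _4 Z F
_4: N X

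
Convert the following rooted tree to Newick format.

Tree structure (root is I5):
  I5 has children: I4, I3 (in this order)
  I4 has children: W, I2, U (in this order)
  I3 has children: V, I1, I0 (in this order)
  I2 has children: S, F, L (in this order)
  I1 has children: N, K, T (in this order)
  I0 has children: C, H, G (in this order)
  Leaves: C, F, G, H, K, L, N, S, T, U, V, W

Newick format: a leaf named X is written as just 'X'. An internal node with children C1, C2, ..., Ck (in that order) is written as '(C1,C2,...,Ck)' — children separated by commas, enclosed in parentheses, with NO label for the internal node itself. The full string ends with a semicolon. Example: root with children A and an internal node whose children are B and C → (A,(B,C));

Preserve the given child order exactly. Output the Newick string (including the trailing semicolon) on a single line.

Answer: ((W,(S,F,L),U),(V,(N,K,T),(C,H,G)));

Derivation:
internal I5 with children ['I4', 'I3']
  internal I4 with children ['W', 'I2', 'U']
    leaf 'W' → 'W'
    internal I2 with children ['S', 'F', 'L']
      leaf 'S' → 'S'
      leaf 'F' → 'F'
      leaf 'L' → 'L'
    → '(S,F,L)'
    leaf 'U' → 'U'
  → '(W,(S,F,L),U)'
  internal I3 with children ['V', 'I1', 'I0']
    leaf 'V' → 'V'
    internal I1 with children ['N', 'K', 'T']
      leaf 'N' → 'N'
      leaf 'K' → 'K'
      leaf 'T' → 'T'
    → '(N,K,T)'
    internal I0 with children ['C', 'H', 'G']
      leaf 'C' → 'C'
      leaf 'H' → 'H'
      leaf 'G' → 'G'
    → '(C,H,G)'
  → '(V,(N,K,T),(C,H,G))'
→ '((W,(S,F,L),U),(V,(N,K,T),(C,H,G)))'
Final: ((W,(S,F,L),U),(V,(N,K,T),(C,H,G)));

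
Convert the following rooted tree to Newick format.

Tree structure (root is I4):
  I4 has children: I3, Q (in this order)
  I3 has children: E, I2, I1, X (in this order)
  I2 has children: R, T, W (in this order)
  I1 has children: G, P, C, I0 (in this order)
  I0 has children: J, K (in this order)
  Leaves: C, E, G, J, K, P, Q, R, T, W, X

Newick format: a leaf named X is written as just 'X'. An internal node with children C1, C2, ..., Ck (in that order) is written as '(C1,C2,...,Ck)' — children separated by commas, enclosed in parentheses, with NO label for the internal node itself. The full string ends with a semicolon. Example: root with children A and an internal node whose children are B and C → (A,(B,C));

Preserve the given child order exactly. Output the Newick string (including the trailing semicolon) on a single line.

Answer: ((E,(R,T,W),(G,P,C,(J,K)),X),Q);

Derivation:
internal I4 with children ['I3', 'Q']
  internal I3 with children ['E', 'I2', 'I1', 'X']
    leaf 'E' → 'E'
    internal I2 with children ['R', 'T', 'W']
      leaf 'R' → 'R'
      leaf 'T' → 'T'
      leaf 'W' → 'W'
    → '(R,T,W)'
    internal I1 with children ['G', 'P', 'C', 'I0']
      leaf 'G' → 'G'
      leaf 'P' → 'P'
      leaf 'C' → 'C'
      internal I0 with children ['J', 'K']
        leaf 'J' → 'J'
        leaf 'K' → 'K'
      → '(J,K)'
    → '(G,P,C,(J,K))'
    leaf 'X' → 'X'
  → '(E,(R,T,W),(G,P,C,(J,K)),X)'
  leaf 'Q' → 'Q'
→ '((E,(R,T,W),(G,P,C,(J,K)),X),Q)'
Final: ((E,(R,T,W),(G,P,C,(J,K)),X),Q);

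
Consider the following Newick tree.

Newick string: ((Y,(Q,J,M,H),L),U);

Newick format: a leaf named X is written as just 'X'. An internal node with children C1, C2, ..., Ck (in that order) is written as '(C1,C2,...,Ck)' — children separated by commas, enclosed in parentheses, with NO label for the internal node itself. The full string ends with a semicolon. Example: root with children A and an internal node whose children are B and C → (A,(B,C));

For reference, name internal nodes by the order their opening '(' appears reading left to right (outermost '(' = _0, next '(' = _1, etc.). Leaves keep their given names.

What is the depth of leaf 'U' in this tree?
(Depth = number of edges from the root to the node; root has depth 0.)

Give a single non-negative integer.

Answer: 1

Derivation:
Newick: ((Y,(Q,J,M,H),L),U);
Naming internals by '(' encounter order: outermost '(' = _0, next = _1, ...
Query node: U
Path from root: _0 -> U
Depth of U: 1 (number of edges from root)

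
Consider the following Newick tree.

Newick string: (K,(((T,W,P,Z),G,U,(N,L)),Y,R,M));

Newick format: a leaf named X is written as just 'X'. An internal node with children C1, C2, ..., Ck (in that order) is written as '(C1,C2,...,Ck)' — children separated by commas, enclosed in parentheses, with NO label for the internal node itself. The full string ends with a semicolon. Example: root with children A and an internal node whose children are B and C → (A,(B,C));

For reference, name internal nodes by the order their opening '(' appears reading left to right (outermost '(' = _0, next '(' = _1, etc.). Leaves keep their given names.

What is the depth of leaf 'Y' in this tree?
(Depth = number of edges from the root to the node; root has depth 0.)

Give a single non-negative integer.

Answer: 2

Derivation:
Newick: (K,(((T,W,P,Z),G,U,(N,L)),Y,R,M));
Naming internals by '(' encounter order: outermost '(' = _0, next = _1, ...
Query node: Y
Path from root: _0 -> _1 -> Y
Depth of Y: 2 (number of edges from root)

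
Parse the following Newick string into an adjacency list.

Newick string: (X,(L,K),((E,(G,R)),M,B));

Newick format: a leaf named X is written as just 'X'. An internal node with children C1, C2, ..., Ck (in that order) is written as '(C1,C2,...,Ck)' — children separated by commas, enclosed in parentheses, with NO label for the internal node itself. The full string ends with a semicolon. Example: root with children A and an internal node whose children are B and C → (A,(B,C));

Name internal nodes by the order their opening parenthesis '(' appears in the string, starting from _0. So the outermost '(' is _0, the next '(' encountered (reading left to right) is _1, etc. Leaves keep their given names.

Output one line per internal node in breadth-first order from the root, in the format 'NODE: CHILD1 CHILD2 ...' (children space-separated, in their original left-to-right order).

Answer: _0: X _1 _2
_1: L K
_2: _3 M B
_3: E _4
_4: G R

Derivation:
Input: (X,(L,K),((E,(G,R)),M,B));
Scanning left-to-right, naming '(' by encounter order:
  pos 0: '(' -> open internal node _0 (depth 1)
  pos 3: '(' -> open internal node _1 (depth 2)
  pos 7: ')' -> close internal node _1 (now at depth 1)
  pos 9: '(' -> open internal node _2 (depth 2)
  pos 10: '(' -> open internal node _3 (depth 3)
  pos 13: '(' -> open internal node _4 (depth 4)
  pos 17: ')' -> close internal node _4 (now at depth 3)
  pos 18: ')' -> close internal node _3 (now at depth 2)
  pos 23: ')' -> close internal node _2 (now at depth 1)
  pos 24: ')' -> close internal node _0 (now at depth 0)
Total internal nodes: 5
BFS adjacency from root:
  _0: X _1 _2
  _1: L K
  _2: _3 M B
  _3: E _4
  _4: G R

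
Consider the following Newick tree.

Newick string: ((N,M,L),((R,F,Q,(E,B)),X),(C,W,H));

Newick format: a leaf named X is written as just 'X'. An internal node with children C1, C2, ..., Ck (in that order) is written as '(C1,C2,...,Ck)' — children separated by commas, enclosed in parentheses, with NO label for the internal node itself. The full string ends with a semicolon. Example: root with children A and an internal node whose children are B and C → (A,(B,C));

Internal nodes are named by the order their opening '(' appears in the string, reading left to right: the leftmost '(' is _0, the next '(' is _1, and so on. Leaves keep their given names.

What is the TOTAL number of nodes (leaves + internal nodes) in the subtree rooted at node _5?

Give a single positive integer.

Newick: ((N,M,L),((R,F,Q,(E,B)),X),(C,W,H));
Locate _5: it is the '(' at position 27 (the 6th '(' reading left to right).
Query: subtree rooted at _5
_5: subtree_size = 1 + 3
  C: subtree_size = 1 + 0
  W: subtree_size = 1 + 0
  H: subtree_size = 1 + 0
Total subtree size of _5: 4

Answer: 4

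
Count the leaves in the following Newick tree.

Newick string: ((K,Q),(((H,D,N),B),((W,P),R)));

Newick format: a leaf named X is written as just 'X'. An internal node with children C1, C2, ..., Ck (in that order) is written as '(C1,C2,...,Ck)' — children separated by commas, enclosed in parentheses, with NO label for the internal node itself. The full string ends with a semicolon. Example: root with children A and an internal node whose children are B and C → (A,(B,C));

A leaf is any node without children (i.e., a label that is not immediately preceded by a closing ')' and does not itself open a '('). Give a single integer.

Answer: 9

Derivation:
Newick: ((K,Q),(((H,D,N),B),((W,P),R)));
Scan left-to-right; a leaf is any maximal label run not followed by '(':
  pos 2: leaf 'K' → count = 1
  pos 4: leaf 'Q' → count = 2
  pos 10: leaf 'H' → count = 3
  pos 12: leaf 'D' → count = 4
  pos 14: leaf 'N' → count = 5
  pos 17: leaf 'B' → count = 6
  pos 22: leaf 'W' → count = 7
  pos 24: leaf 'P' → count = 8
  pos 27: leaf 'R' → count = 9
Total leaves: 9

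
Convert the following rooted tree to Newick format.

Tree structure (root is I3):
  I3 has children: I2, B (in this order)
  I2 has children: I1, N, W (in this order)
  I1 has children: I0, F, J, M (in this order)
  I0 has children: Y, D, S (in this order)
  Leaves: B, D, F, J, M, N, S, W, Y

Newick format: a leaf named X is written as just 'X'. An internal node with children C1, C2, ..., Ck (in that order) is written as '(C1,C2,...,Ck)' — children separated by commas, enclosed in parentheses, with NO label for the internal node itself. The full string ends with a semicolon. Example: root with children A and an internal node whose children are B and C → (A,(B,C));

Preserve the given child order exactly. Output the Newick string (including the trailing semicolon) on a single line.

internal I3 with children ['I2', 'B']
  internal I2 with children ['I1', 'N', 'W']
    internal I1 with children ['I0', 'F', 'J', 'M']
      internal I0 with children ['Y', 'D', 'S']
        leaf 'Y' → 'Y'
        leaf 'D' → 'D'
        leaf 'S' → 'S'
      → '(Y,D,S)'
      leaf 'F' → 'F'
      leaf 'J' → 'J'
      leaf 'M' → 'M'
    → '((Y,D,S),F,J,M)'
    leaf 'N' → 'N'
    leaf 'W' → 'W'
  → '(((Y,D,S),F,J,M),N,W)'
  leaf 'B' → 'B'
→ '((((Y,D,S),F,J,M),N,W),B)'
Final: ((((Y,D,S),F,J,M),N,W),B);

Answer: ((((Y,D,S),F,J,M),N,W),B);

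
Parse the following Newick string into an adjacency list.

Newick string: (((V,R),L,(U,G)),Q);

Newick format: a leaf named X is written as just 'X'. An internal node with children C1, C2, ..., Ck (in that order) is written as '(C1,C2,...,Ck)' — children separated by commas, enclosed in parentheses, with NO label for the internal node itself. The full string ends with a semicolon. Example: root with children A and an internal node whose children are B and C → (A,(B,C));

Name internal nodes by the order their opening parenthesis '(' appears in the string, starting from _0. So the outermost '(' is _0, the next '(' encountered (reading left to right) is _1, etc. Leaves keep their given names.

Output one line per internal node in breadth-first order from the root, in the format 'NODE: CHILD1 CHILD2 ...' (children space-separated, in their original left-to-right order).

Answer: _0: _1 Q
_1: _2 L _3
_2: V R
_3: U G

Derivation:
Input: (((V,R),L,(U,G)),Q);
Scanning left-to-right, naming '(' by encounter order:
  pos 0: '(' -> open internal node _0 (depth 1)
  pos 1: '(' -> open internal node _1 (depth 2)
  pos 2: '(' -> open internal node _2 (depth 3)
  pos 6: ')' -> close internal node _2 (now at depth 2)
  pos 10: '(' -> open internal node _3 (depth 3)
  pos 14: ')' -> close internal node _3 (now at depth 2)
  pos 15: ')' -> close internal node _1 (now at depth 1)
  pos 18: ')' -> close internal node _0 (now at depth 0)
Total internal nodes: 4
BFS adjacency from root:
  _0: _1 Q
  _1: _2 L _3
  _2: V R
  _3: U G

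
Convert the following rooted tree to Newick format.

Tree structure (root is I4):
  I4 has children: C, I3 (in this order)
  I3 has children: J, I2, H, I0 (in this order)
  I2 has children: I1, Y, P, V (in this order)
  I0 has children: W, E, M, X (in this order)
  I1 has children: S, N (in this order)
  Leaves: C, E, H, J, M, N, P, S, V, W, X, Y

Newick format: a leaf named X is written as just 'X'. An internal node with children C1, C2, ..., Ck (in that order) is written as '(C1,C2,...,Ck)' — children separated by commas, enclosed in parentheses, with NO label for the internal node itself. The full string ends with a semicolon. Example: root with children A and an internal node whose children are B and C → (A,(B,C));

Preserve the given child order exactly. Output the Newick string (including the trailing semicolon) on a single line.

Answer: (C,(J,((S,N),Y,P,V),H,(W,E,M,X)));

Derivation:
internal I4 with children ['C', 'I3']
  leaf 'C' → 'C'
  internal I3 with children ['J', 'I2', 'H', 'I0']
    leaf 'J' → 'J'
    internal I2 with children ['I1', 'Y', 'P', 'V']
      internal I1 with children ['S', 'N']
        leaf 'S' → 'S'
        leaf 'N' → 'N'
      → '(S,N)'
      leaf 'Y' → 'Y'
      leaf 'P' → 'P'
      leaf 'V' → 'V'
    → '((S,N),Y,P,V)'
    leaf 'H' → 'H'
    internal I0 with children ['W', 'E', 'M', 'X']
      leaf 'W' → 'W'
      leaf 'E' → 'E'
      leaf 'M' → 'M'
      leaf 'X' → 'X'
    → '(W,E,M,X)'
  → '(J,((S,N),Y,P,V),H,(W,E,M,X))'
→ '(C,(J,((S,N),Y,P,V),H,(W,E,M,X)))'
Final: (C,(J,((S,N),Y,P,V),H,(W,E,M,X)));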